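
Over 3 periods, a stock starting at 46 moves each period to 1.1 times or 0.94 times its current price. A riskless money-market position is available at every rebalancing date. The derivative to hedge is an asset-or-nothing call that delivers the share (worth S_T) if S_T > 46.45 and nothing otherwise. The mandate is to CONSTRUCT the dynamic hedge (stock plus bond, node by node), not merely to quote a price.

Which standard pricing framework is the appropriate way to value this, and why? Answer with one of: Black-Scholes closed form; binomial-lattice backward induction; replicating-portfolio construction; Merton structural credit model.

Key observation: the mandate to exhibit the hedge at every date and state singles out the replicating-portfolio construction on the 3-period tree with factors 1.1 and 0.94 from 46.

framework: replicating-portfolio construction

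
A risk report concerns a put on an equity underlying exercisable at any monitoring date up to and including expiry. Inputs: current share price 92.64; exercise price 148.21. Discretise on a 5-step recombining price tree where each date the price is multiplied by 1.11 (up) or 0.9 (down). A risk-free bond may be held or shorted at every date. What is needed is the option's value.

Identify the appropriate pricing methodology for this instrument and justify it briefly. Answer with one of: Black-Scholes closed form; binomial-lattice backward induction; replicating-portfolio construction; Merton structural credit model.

Key observation: an American put (K = 148.21, S₀ = 92.64) on a 5-date tree has no closed form — the optimal stopping decision is embedded and must be resolved recursively from expiry.

framework: binomial-lattice backward induction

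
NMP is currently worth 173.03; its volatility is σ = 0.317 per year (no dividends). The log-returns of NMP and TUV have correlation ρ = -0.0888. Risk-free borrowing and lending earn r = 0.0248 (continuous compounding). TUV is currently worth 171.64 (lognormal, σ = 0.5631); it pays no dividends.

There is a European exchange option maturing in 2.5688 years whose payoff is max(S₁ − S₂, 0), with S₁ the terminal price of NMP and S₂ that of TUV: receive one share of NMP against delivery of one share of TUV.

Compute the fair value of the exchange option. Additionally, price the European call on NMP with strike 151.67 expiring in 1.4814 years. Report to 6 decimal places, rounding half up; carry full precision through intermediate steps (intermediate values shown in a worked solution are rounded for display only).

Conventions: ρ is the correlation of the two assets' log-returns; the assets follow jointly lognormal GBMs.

σ_eff = √(σ₁² + σ₂² − 2ρσ₁σ₂) = √(0.317² + 0.5631² − 2·-0.0888·0.317·0.5631) = 0.670278
d₁ = (ln(S₁/S₂) + (q₂ − q₁ + σ_eff²/2)T) / (σ_eff√T) = (ln(173.03/171.64) + (0.0 − 0.0 + 0.224636)·2.5688) / 1.074287 = 0.544651
d₂ = d₁ − σ_eff√T = 0.544651 − 1.074287 = -0.529635
N(d₁) = 0.707003,  N(d₂) = 0.298182
V = S₁·e^{−q₁T}·N(d₁) − S₂·e^{−q₂T}·N(d₂) = 122.332783 − 51.180028 = 71.152755
[vanilla: NMP call K=151.67]
σ√T = 0.317·√1.4814 = 0.385830
d₁ = (ln(S/K) + (r+σ²/2)T) / (σ√T) = (ln(173.03/151.67) + (0.0248+0.317²/2)·1.4814) / 0.385830 = (0.131758 + 0.111171) / 0.385830 = 0.629627
d₂ = d₁ − σ√T = 0.629627 − 0.385830 = 0.243798
e^{−rT} = 0.963928
N(d₁) = 0.735531,  N(d₂) = 0.596306
price = S·N(d₁) − K·e^{−rT}·N(d₂) = 127.268892 − 87.179357 = 40.089534

exchange price = 71.152755
price(NMP call K=151.67) = 40.089534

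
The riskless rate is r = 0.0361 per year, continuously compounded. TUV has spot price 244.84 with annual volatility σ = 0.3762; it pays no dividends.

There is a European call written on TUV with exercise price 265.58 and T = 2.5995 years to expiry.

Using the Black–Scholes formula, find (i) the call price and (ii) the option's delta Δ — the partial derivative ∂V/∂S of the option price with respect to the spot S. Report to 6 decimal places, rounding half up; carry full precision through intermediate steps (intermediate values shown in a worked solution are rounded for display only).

price = 59.522960
Δ = 0.627005

σ√T = 0.3762·√2.5995 = 0.606546
d₁ = (ln(S/K) + (r+σ²/2)T) / (σ√T) = (ln(244.84/265.58) + (0.0361+0.3762²/2)·2.5995) / 0.606546 = (-0.081311 + 0.277791) / 0.606546 = 0.323932
d₂ = d₁ − σ√T = 0.323932 − 0.606546 = -0.282614
e^{−rT} = 0.910427
N(d₁) = 0.627005,  N(d₂) = 0.388736
Call price V = S·N(d₁) − K·e^{−rT}·N(d₂) = 153.515982 − 93.993023 = 59.522960
Δ = N(d₁) = 0.627005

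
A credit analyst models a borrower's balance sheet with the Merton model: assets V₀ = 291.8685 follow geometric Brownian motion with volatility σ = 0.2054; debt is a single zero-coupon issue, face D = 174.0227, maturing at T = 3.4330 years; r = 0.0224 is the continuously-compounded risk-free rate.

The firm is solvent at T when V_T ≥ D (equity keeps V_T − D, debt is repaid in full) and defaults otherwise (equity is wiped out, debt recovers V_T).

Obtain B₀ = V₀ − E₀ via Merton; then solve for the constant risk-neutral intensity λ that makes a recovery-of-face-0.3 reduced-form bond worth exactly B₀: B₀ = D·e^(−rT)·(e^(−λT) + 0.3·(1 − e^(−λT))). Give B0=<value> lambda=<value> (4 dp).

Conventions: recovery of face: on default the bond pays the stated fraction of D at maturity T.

B0=159.0673 lambda=0.0054

Equity is a call on the firm's assets struck at D = 174.0227:
d₁ = [ln(V₀/D) + (r + σ²/2)T] / (σ√T)
   = [ln(291.8685/174.0227) + (0.0224 + 0.5·0.2054²)·3.4330] / (0.2054·√3.4330)
   = [0.517118 + 0.149317] / 0.380572 = 1.751137
d₂ = d₁ − σ√T = 1.751137 − 0.380572 = 1.370565
N(d₁) = 0.960039,  N(d₂) = 0.914745,  e^(−rT) = 0.925983
E₀ = V₀·N(d₁) − D·e^(−rT)·N(d₂)
   = 291.8685·0.960039 − 174.0227·0.925983·0.914745 = 132.801231
B₀ = V₀ − E₀ = 291.8685 − 132.801231 = 159.067269
e^(−λT) = (B₀·e^(rT)/D − 0.3)/(1 − 0.3) = (159.0673·1.079933/174.0227 − 0.3)/0.7 = 0.98160634
λ = −ln(0.98160634)/3.4330 = 0.005408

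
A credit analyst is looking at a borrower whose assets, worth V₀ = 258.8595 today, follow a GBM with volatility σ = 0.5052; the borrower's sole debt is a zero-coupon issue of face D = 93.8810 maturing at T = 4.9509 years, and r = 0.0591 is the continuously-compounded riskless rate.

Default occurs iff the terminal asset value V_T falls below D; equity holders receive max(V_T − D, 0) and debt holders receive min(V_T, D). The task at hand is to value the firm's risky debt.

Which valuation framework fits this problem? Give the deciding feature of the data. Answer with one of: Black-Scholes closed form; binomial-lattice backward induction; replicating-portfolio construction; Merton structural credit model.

Key observation: the asked-for credit quantity lives on the firm's capital structure — asset value, asset volatility, debt face 93.8810 — which is the structural model's domain.

framework: Merton structural credit model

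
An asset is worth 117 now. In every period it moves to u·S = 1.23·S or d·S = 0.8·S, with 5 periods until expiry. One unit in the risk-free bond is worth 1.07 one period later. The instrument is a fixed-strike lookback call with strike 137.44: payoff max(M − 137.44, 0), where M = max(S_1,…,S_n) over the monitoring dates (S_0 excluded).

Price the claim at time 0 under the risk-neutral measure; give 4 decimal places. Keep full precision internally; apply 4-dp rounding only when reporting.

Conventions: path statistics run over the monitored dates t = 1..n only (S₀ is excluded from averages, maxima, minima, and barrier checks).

No-arbitrage gives p* = (R−d)/(u−d) = 0.6279: enumerate every path, weight its payoff by its p*-probability, and discount by R^5.
Enumerate all 2^5 = 32 price paths (U = up ×1.23, D = down ×0.8); each path with k up-moves has probability p*^k·(1−p*)^(5−k).
DDDDD: M=93.6000, payoff=0.0000, prob=0.007133
UDDDD: M=143.9100, payoff=6.4700, prob=0.012037
DUDDD: M=115.1280, payoff=0.0000, prob=0.012037
UUDDD: M=177.0093, payoff=39.5693, prob=0.020312
DDUDD: M=93.6000, payoff=0.0000, prob=0.012037
UDUDD: M=143.9100, payoff=6.4700, prob=0.020312
DUUDD: M=141.6074, payoff=4.1674, prob=0.020312
UUUDD: M=217.7214, payoff=80.2814, prob=0.034276
DDDUD: M=93.6000, payoff=0.0000, prob=0.012037
UDDUD: M=143.9100, payoff=6.4700, prob=0.020312
DUDUD: M=115.1280, payoff=0.0000, prob=0.020312
UUDUD: M=177.0093, payoff=39.5693, prob=0.034276
DDUUD: M=113.2860, payoff=0.0000, prob=0.020312
UDUUD: M=174.1772, payoff=36.7372, prob=0.034276
DUUUD: M=174.1772, payoff=36.7372, prob=0.034276
UUUUD: M=267.7974, payoff=130.3574, prob=0.057841
DDDDU: M=93.6000, payoff=0.0000, prob=0.012037
UDDDU: M=143.9100, payoff=6.4700, prob=0.020312
DUDDU: M=115.1280, payoff=0.0000, prob=0.020312
UUDDU: M=177.0093, payoff=39.5693, prob=0.034276
DDUDU: M=93.6000, payoff=0.0000, prob=0.020312
UDUDU: M=143.9100, payoff=6.4700, prob=0.034276
DUUDU: M=141.6074, payoff=4.1674, prob=0.034276
UUUDU: M=217.7214, payoff=80.2814, prob=0.057841
DDDUU: M=93.6000, payoff=0.0000, prob=0.020312
UDDUU: M=143.9100, payoff=6.4700, prob=0.034276
DUDUU: M=139.3417, payoff=1.9017, prob=0.034276
UUDUU: M=214.2379, payoff=76.7979, prob=0.057841
DDUUU: M=139.3417, payoff=1.9017, prob=0.034276
UDUUU: M=214.2379, payoff=76.7979, prob=0.057841
DUUUU: M=214.2379, payoff=76.7979, prob=0.057841
UUUUU: M=329.3908, payoff=191.9508, prob=0.097606
Price = Σ prob·payoff / R^5 = 54.305026 / 1.402552 = 38.7187

price = 38.7187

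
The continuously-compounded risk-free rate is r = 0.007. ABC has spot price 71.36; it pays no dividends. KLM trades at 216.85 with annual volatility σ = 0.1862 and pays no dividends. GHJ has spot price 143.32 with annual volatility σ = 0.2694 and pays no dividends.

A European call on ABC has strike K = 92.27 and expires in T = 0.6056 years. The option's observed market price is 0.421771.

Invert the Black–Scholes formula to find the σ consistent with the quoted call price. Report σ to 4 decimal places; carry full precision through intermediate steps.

At σ = 0.2193 the Black–Scholes value reproduces the quote:
σ√T = 0.2193·√0.6056 = 0.170660
d₁ = (ln(S/K) + (r+σ²/2)T) / (σ√T) = (ln(71.36/92.27) + (0.007+0.2193²/2)·0.6056) / 0.170660 = (-0.256982 + 0.018802) / 0.170660 = -1.395641
d₂ = d₁ − σ√T = -1.395641 − 0.170660 = -1.566301
e^{−rT} = 0.995770
N(d₁) = 0.081411,  N(d₂) = 0.058639
V = S·N(d₁) − K·e^{−rT}·N(d₂) = 5.809513 − 5.387743 = 0.421771 (matching the quote); vega is positive throughout, so no other σ reproduces this price

sigma = 0.2193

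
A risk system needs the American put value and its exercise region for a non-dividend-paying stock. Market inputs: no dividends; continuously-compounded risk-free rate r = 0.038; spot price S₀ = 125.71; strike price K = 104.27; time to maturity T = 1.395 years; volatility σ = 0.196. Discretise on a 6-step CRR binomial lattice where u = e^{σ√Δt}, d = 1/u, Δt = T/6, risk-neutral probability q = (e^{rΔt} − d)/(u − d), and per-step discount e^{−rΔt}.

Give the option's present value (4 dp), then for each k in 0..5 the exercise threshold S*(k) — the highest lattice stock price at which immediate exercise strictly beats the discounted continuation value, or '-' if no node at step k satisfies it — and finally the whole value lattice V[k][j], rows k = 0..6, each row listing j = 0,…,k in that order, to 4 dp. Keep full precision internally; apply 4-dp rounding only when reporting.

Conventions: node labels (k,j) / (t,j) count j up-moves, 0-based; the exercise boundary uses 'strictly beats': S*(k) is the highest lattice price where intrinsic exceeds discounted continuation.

Δt=0.23250, u=1.09912, d=0.90982, q=0.52327, disc=e^(-rΔt)=0.99120
k=6 terminal: V=max(K-S,0) → 32.9675 18.1324 0.2106 0.0000 0.0000 0.0000 0.0000
k=5: j=0 S=78.3698 intr=25.9002 cont=24.9830 V=25.9002[EX]; j=1 S=94.6754 intr=9.5946 cont=8.6774 V=9.5946[EX]; j=2 S=114.3736 intr=0.0000 cont=0.0995 V=0.0995[hold]; j=3 S=138.1701 intr=0.0000 cont=0.0000 V=0.0000[hold]; j=4 S=166.9177 intr=0.0000 cont=0.0000 V=0.0000[hold]; j=5 S=201.6466 intr=0.0000 cont=0.0000 V=0.0000[hold]  S*(5)=94.6754
k=4: j=0 S=86.1376 intr=18.1324 cont=17.2152 V=18.1324[EX]; j=1 S=104.0594 intr=0.2106 cont=4.5854 V=4.5854[hold]; j=2 S=125.7100 intr=0.0000 cont=0.0470 V=0.0470[hold]; j=3 S=151.8652 intr=0.0000 cont=0.0000 V=0.0000[hold]; j=4 S=183.4622 intr=0.0000 cont=0.0000 V=0.0000[hold]  S*(4)=86.1376
k=3: j=0 S=94.6754 intr=9.5946 cont=10.9465 V=10.9465[hold]; j=1 S=114.3736 intr=0.0000 cont=2.1912 V=2.1912[hold]; j=2 S=138.1701 intr=0.0000 cont=0.0222 V=0.0222[hold]; j=3 S=166.9177 intr=0.0000 cont=0.0000 V=0.0000[hold]  S*(3)=-
k=2: j=0 S=104.0594 intr=0.2106 cont=6.3091 V=6.3091[hold]; j=1 S=125.7100 intr=0.0000 cont=1.0469 V=1.0469[hold]; j=2 S=151.8652 intr=0.0000 cont=0.0105 V=0.0105[hold]  S*(2)=-
k=1: j=0 S=114.3736 intr=0.0000 cont=3.5243 V=3.5243[hold]; j=1 S=138.1701 intr=0.0000 cont=0.5002 V=0.5002[hold]  S*(1)=-
k=0: j=0 S=125.7100 intr=0.0000 cont=1.9248 V=1.9248[hold]  S*(0)=-

price = 1.9248
boundary = - - - - 86.1376 94.6754
tree:
1.9248
3.5243 0.5002
6.3091 1.0469 0.0105
10.9465 2.1912 0.0222 0.0000
18.1324 4.5854 0.0470 0.0000 0.0000
25.9002 9.5946 0.0995 0.0000 0.0000 0.0000
32.9675 18.1324 0.2106 0.0000 0.0000 0.0000 0.0000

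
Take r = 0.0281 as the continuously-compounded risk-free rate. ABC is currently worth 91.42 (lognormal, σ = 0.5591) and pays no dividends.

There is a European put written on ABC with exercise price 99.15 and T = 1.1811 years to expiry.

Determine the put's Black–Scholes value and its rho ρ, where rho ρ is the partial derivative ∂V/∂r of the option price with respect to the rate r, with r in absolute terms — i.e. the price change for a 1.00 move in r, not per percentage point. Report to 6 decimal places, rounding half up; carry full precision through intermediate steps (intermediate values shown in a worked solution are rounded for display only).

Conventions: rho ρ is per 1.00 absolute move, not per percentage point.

price = 24.675042
ρ = -73.527254

σ√T = 0.5591·√1.1811 = 0.607621
d₁ = (ln(S/K) + (r+σ²/2)T) / (σ√T) = (ln(91.42/99.15) + (0.0281+0.5591²/2)·1.1811) / 0.607621 = (-0.081170 + 0.217791) / 0.607621 = 0.224846
d₂ = d₁ − σ√T = 0.224846 − 0.607621 = -0.382775
e^{−rT} = 0.967356
N(−d₁) = 0.411050,  N(−d₂) = 0.649057
Put price V = K·e^{−rT}·N(−d₂) − S·N(−d₁) = 62.253200 − 37.578158 = 24.675042
ρ = −K·T·e^{−rT}·N(−d₂) = -73.527254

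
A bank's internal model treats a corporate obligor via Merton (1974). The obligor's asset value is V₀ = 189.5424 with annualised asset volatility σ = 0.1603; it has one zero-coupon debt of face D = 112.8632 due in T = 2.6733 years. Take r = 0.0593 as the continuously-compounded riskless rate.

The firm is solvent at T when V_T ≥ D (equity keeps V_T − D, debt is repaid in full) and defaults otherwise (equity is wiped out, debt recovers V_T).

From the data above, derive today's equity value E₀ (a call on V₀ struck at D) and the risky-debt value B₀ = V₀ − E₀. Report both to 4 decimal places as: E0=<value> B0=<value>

With assets at 189.5424 and a single debt payment of 112.8632 at 2.6733 years:
d₁ = [ln(V₀/D) + (r + σ²/2)T] / (σ√T)
   = [ln(189.5424/112.8632) + (0.0593 + 0.5·0.1603²)·2.6733] / (0.1603·√2.6733)
   = [0.518436 + 0.192873] / 0.262094 = 2.713947
d₂ = d₁ − σ√T = 2.713947 − 0.262094 = 2.451853
N(d₁) = 0.996676,  N(d₂) = 0.992894,  e^(−rT) = 0.853400
E₀ = V₀·N(d₁) − D·e^(−rT)·N(d₂)
   = 189.5424·0.996676 − 112.8632·0.853400·0.992894 = 93.279266
B₀ = V₀ − E₀ = 189.5424 − 93.279266 = 96.263134

E0=93.2793 B0=96.2631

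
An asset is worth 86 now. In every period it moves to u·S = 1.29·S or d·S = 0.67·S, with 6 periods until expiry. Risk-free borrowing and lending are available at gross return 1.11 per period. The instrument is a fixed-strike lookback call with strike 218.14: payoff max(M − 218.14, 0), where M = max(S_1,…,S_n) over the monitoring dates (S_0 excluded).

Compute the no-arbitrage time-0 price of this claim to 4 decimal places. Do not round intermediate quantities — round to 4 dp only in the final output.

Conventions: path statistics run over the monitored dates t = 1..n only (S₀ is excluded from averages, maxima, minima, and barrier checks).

price = 15.4463

No-arbitrage gives p* = (R−d)/(u−d) = 0.7097: enumerate every path, weight its payoff by its p*-probability, and discount by R^6.
Enumerate all 2^6 = 64 price paths (U = up ×1.29, D = down ×0.67); each path with k up-moves has probability p*^k·(1−p*)^(6−k).
DDDDDD: M=57.6200, payoff=0.0000, prob=0.000599
UDDDDD: M=110.9400, payoff=0.0000, prob=0.001464
DUDDDD: M=74.3298, payoff=0.0000, prob=0.001464
UUDDDD: M=143.1126, payoff=0.0000, prob=0.003578
DDUDDD: M=57.6200, payoff=0.0000, prob=0.001464
UDUDDD: M=110.9400, payoff=0.0000, prob=0.003578
DUUDDD: M=95.8854, payoff=0.0000, prob=0.003578
UUUDDD: M=184.6153, payoff=0.0000, prob=0.008746
DDDUDD: M=57.6200, payoff=0.0000, prob=0.001464
UDDUDD: M=110.9400, payoff=0.0000, prob=0.003578
DUDUDD: M=74.3298, payoff=0.0000, prob=0.003578
UUDUDD: M=143.1126, payoff=0.0000, prob=0.008746
DDUUDD: M=64.2432, payoff=0.0000, prob=0.003578
UDUUDD: M=123.6922, payoff=0.0000, prob=0.008746
DUUUDD: M=123.6922, payoff=0.0000, prob=0.008746
UUUUDD: M=238.1537, payoff=20.0137, prob=0.021380
DDDDUD: M=57.6200, payoff=0.0000, prob=0.001464
UDDDUD: M=110.9400, payoff=0.0000, prob=0.003578
DUDDUD: M=74.3298, payoff=0.0000, prob=0.003578
UUDDUD: M=143.1126, payoff=0.0000, prob=0.008746
DDUDUD: M=57.6200, payoff=0.0000, prob=0.003578
UDUDUD: M=110.9400, payoff=0.0000, prob=0.008746
DUUDUD: M=95.8854, payoff=0.0000, prob=0.008746
UUUDUD: M=184.6153, payoff=0.0000, prob=0.021380
DDDUUD: M=57.6200, payoff=0.0000, prob=0.003578
UDDUUD: M=110.9400, payoff=0.0000, prob=0.008746
DUDUUD: M=82.8738, payoff=0.0000, prob=0.008746
UUDUUD: M=159.5630, payoff=0.0000, prob=0.021380
DDUUUD: M=82.8738, payoff=0.0000, prob=0.008746
UDUUUD: M=159.5630, payoff=0.0000, prob=0.021380
DUUUUD: M=159.5630, payoff=0.0000, prob=0.021380
UUUUUD: M=307.2182, payoff=89.0782, prob=0.052262
DDDDDU: M=57.6200, payoff=0.0000, prob=0.001464
UDDDDU: M=110.9400, payoff=0.0000, prob=0.003578
DUDDDU: M=74.3298, payoff=0.0000, prob=0.003578
UUDDDU: M=143.1126, payoff=0.0000, prob=0.008746
DDUDDU: M=57.6200, payoff=0.0000, prob=0.003578
UDUDDU: M=110.9400, payoff=0.0000, prob=0.008746
DUUDDU: M=95.8854, payoff=0.0000, prob=0.008746
UUUDDU: M=184.6153, payoff=0.0000, prob=0.021380
DDDUDU: M=57.6200, payoff=0.0000, prob=0.003578
UDDUDU: M=110.9400, payoff=0.0000, prob=0.008746
DUDUDU: M=74.3298, payoff=0.0000, prob=0.008746
UUDUDU: M=143.1126, payoff=0.0000, prob=0.021380
DDUUDU: M=64.2432, payoff=0.0000, prob=0.008746
UDUUDU: M=123.6922, payoff=0.0000, prob=0.021380
DUUUDU: M=123.6922, payoff=0.0000, prob=0.021380
UUUUDU: M=238.1537, payoff=20.0137, prob=0.052262
DDDDUU: M=57.6200, payoff=0.0000, prob=0.003578
UDDDUU: M=110.9400, payoff=0.0000, prob=0.008746
DUDDUU: M=74.3298, payoff=0.0000, prob=0.008746
UUDDUU: M=143.1126, payoff=0.0000, prob=0.021380
DDUDUU: M=57.6200, payoff=0.0000, prob=0.008746
UDUDUU: M=110.9400, payoff=0.0000, prob=0.021380
DUUDUU: M=106.9072, payoff=0.0000, prob=0.021380
UUUDUU: M=205.8362, payoff=0.0000, prob=0.052262
DDDUUU: M=57.6200, payoff=0.0000, prob=0.008746
UDDUUU: M=110.9400, payoff=0.0000, prob=0.021380
DUDUUU: M=106.9072, payoff=0.0000, prob=0.021380
UUDUUU: M=205.8362, payoff=0.0000, prob=0.052262
DDUUUU: M=106.9072, payoff=0.0000, prob=0.021380
UDUUUU: M=205.8362, payoff=0.0000, prob=0.052262
DUUUUU: M=205.8362, payoff=0.0000, prob=0.052262
UUUUUU: M=396.3115, payoff=178.1715, prob=0.127751
Price = Σ prob·payoff / R^6 = 28.890925 / 1.870415 = 15.4463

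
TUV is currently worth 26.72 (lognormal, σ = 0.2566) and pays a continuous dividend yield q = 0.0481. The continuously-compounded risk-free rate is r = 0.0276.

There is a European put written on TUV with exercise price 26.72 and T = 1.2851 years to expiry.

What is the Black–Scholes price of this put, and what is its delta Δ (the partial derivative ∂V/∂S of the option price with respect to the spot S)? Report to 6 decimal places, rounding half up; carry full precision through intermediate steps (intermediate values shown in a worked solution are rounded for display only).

price = 3.290684
Δ = -0.449459

σ√T = 0.2566·√1.2851 = 0.290888
d₁ = (ln(S/K) + (r−q+σ²/2)T) / (σ√T) = (ln(26.72/26.72) + (0.0276−0.0481+0.2566²/2)·1.2851) / 0.290888 = (0.000000 + 0.015963) / 0.290888 = 0.054878
d₂ = d₁ − σ√T = 0.054878 − 0.290888 = -0.236010
e^{−rT} = 0.965153
e^{−qT} = 0.940058
N(−d₁) = 0.478118,  N(−d₂) = 0.593287
Put price V = K·e^{−rT}·N(−d₂) − S·e^{−qT}·N(−d₁) = 15.300223 − 12.009539 = 3.290684
Δ = −e^{−qT}·N(−d₁) = -0.449459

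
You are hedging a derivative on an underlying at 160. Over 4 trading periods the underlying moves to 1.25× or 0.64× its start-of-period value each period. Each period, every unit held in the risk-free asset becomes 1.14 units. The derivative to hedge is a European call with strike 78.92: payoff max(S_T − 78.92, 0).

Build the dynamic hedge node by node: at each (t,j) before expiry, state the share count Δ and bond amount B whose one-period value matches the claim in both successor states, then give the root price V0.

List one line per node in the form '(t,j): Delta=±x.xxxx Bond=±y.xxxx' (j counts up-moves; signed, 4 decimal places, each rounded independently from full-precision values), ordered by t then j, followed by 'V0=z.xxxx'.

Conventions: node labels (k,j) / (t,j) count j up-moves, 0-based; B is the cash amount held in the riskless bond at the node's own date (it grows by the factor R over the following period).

Arbitrage-free pricing uses the up-move probability p* = (R−d)/(u−d) = 0.8197, discounting each step at R = 1.14.
At maturity the claim pays: V(4,0)=0.0000, V(4,1)=0.0000, V(4,2)=23.4800, V(4,3)=121.0800, V(4,4)=311.7050
Node (3,0) S=41.9430: V=(p*·0.0000+(1−p*)·0.0000)/1.14=0.0000; Δ=(0.0000−0.0000)/(52.4288−26.8435)=0.0000; B=V−Δ·S=0.0000
Node (3,1) S=81.9200: V=(p*·23.4800+(1−p*)·0.0000)/1.14=16.8824; Δ=(23.4800−0.0000)/(102.4000−52.4288)=0.4699; B=V−Δ·S=-21.6094
Node (3,2) S=160.0000: V=(p*·121.0800+(1−p*)·23.4800)/1.14=90.7719; Δ=(121.0800−23.4800)/(200.0000−102.4000)=1.0000; B=V−Δ·S=-69.2281
Node (3,3) S=312.5000: V=(p*·311.7050+(1−p*)·121.0800)/1.14=243.2719; Δ=(311.7050−121.0800)/(390.6250−200.0000)=1.0000; B=V−Δ·S=-69.2281
Node (2,0) S=65.5360: V=(p*·16.8824+(1−p*)·0.0000)/1.14=12.1386; Δ=(16.8824−0.0000)/(81.9200−41.9430)=0.4223; B=V−Δ·S=-15.5374
Node (2,1) S=128.0000: V=(p*·90.7719+(1−p*)·16.8824)/1.14=67.9365; Δ=(90.7719−16.8824)/(160.0000−81.9200)=0.9463; B=V−Δ·S=-53.1939
Node (2,2) S=250.0000: V=(p*·243.2719+(1−p*)·90.7719)/1.14=189.2736; Δ=(243.2719−90.7719)/(312.5000−160.0000)=1.0000; B=V−Δ·S=-60.7264
Node (1,0) S=102.4000: V=(p*·67.9365+(1−p*)·12.1386)/1.14=50.7672; Δ=(67.9365−12.1386)/(128.0000−65.5360)=0.8933; B=V−Δ·S=-40.7048
Node (1,1) S=200.0000: V=(p*·189.2736+(1−p*)·67.9365)/1.14=146.8361; Δ=(189.2736−67.9365)/(250.0000−128.0000)=0.9946; B=V−Δ·S=-52.0773
Node (0,0) S=160.0000: V=(p*·146.8361+(1−p*)·50.7672)/1.14=113.6072; Δ=(146.8361−50.7672)/(200.0000−102.4000)=0.9843; B=V−Δ·S=-43.8829
Verification: the root portfolio costs Δ(0,0)·S0 + B(0,0) = 113.6072, matching V0.

(0,0): Delta=0.9843 Bond=-43.8829
(1,0): Delta=0.8933 Bond=-40.7048
(1,1): Delta=0.9946 Bond=-52.0773
(2,0): Delta=0.4223 Bond=-15.5374
(2,1): Delta=0.9463 Bond=-53.1939
(2,2): Delta=1.0000 Bond=-60.7264
(3,0): Delta=0.0000 Bond=0.0000
(3,1): Delta=0.4699 Bond=-21.6094
(3,2): Delta=1.0000 Bond=-69.2281
(3,3): Delta=1.0000 Bond=-69.2281
V0=113.6072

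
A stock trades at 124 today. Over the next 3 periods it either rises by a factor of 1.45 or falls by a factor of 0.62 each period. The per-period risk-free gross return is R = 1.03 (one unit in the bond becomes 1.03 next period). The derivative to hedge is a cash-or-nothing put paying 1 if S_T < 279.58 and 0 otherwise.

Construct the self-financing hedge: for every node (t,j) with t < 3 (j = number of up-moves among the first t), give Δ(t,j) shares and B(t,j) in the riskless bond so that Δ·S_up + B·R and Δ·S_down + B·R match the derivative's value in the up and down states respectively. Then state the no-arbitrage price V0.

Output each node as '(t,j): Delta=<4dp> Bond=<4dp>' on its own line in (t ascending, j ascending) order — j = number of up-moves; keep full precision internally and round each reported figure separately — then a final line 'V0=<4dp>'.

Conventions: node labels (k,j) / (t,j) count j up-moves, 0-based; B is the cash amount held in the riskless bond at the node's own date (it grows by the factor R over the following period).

Arbitrage-free pricing uses the up-move probability p* = (R−d)/(u−d) = 0.4940, discounting each step at R = 1.03.
Terminal payoffs: V(3,0)=1.0000, V(3,1)=1.0000, V(3,2)=1.0000, V(3,3)=0.0000
(2,0): S=47.6656. Δ = (V_up−V_dn)/(S_up−S_dn) = (1.0000−1.0000)/(69.1151−29.5527) = 0.0000. V = [p*·1.0000 + (1−p*)·1.0000]/1.03 = 0.9709. B = V − Δ·S = 0.9709.
(2,1): S=111.4760. Δ = (V_up−V_dn)/(S_up−S_dn) = (1.0000−1.0000)/(161.6402−69.1151) = 0.0000. V = [p*·1.0000 + (1−p*)·1.0000]/1.03 = 0.9709. B = V − Δ·S = 0.9709.
(2,2): S=260.7100. Δ = (V_up−V_dn)/(S_up−S_dn) = (0.0000−1.0000)/(378.0295−161.6402) = -0.0046. V = [p*·0.0000 + (1−p*)·1.0000]/1.03 = 0.4913. B = V − Δ·S = 1.6961.
(1,0): S=76.8800. Δ = (V_up−V_dn)/(S_up−S_dn) = (0.9709−0.9709)/(111.4760−47.6656) = 0.0000. V = [p*·0.9709 + (1−p*)·0.9709]/1.03 = 0.9426. B = V − Δ·S = 0.9426.
(1,1): S=179.8000. Δ = (V_up−V_dn)/(S_up−S_dn) = (0.4913−0.9709)/(260.7100−111.4760) = -0.0032. V = [p*·0.4913 + (1−p*)·0.9709]/1.03 = 0.7126. B = V − Δ·S = 1.2904.
(0,0): S=124.0000. Δ = (V_up−V_dn)/(S_up−S_dn) = (0.7126−0.9426)/(179.8000−76.8800) = -0.0022. V = [p*·0.7126 + (1−p*)·0.9426]/1.03 = 0.8048. B = V − Δ·S = 1.0819.
As a check, the time-0 holding Δ(0,0)·S0 + B(0,0) comes to 0.8048 — exactly V0.

(0,0): Delta=-0.0022 Bond=1.0819
(1,0): Delta=0.0000 Bond=0.9426
(1,1): Delta=-0.0032 Bond=1.2904
(2,0): Delta=0.0000 Bond=0.9709
(2,1): Delta=0.0000 Bond=0.9709
(2,2): Delta=-0.0046 Bond=1.6961
V0=0.8048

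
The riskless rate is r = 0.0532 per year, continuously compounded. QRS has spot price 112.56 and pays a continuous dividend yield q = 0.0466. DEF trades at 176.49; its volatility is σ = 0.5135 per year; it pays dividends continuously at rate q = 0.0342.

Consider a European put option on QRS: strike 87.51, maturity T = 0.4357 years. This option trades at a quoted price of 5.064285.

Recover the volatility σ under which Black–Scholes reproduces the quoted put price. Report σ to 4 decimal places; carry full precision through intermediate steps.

At σ = 0.5543 the Black–Scholes value reproduces the quote:
σ√T = 0.5543·√0.4357 = 0.365880
d₁ = (ln(S/K) + (r−q+σ²/2)T) / (σ√T) = (ln(112.56/87.51) + (0.0532−0.0466+0.5543²/2)·0.4357) / 0.365880 = (0.251733 + 0.069810) / 0.365880 = 0.878821
d₂ = d₁ − σ√T = 0.878821 − 0.365880 = 0.512941
e^{−rT} = 0.977087
e^{−qT} = 0.979901
N(−d₁) = 0.189749,  N(−d₂) = 0.303996
V = K·e^{−rT}·N(−d₂) − S·e^{−qT}·N(−d₁) = 25.993174 − 20.928889 = 5.064285 (equal to the quote); since ∂V/∂σ > 0 for all σ, the implied volatility is unique

sigma = 0.5543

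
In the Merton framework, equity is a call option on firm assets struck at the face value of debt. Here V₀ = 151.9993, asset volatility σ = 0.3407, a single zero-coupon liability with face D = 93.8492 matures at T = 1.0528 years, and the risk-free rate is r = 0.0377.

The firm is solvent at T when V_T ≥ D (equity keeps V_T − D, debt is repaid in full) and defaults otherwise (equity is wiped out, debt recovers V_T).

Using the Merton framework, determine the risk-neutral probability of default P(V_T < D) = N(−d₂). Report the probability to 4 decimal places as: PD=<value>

PD=0.0937

With assets at 151.9993 and a single debt payment of 93.8492 at 1.0528 years:
d₁ = [ln(V₀/D) + (r + σ²/2)T] / (σ√T)
   = [ln(151.9993/93.8492) + (0.0377 + 0.5·0.3407²)·1.0528] / (0.3407·√1.0528)
   = [0.482187 + 0.100793] / 0.349579 = 1.667664
d₂ = d₁ − σ√T = 1.667664 − 0.349579 = 1.318085
risk-neutral PD = N(−d₂) = N(-1.318085) = 0.093738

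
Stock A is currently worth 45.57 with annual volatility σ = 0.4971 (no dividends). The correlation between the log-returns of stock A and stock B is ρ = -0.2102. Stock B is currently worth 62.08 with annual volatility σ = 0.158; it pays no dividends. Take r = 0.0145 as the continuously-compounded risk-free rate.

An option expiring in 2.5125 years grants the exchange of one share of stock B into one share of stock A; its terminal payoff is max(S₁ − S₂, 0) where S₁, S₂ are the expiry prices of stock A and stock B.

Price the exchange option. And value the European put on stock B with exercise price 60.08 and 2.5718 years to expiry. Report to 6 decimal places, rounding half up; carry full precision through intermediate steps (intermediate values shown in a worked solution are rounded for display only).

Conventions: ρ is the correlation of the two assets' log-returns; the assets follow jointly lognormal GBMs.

σ_eff = √(σ₁² + σ₂² − 2ρσ₁σ₂) = √(0.4971² + 0.158² − 2·-0.2102·0.4971·0.158) = 0.552351
d₁ = (ln(S₁/S₂) + (q₂ − q₁ + σ_eff²/2)T) / (σ_eff√T) = (ln(45.57/62.08) + (0.0 − 0.0 + 0.152546)·2.5125) / 0.875524 = 0.084631
d₂ = d₁ − σ_eff√T = 0.084631 − 0.875524 = -0.790893
N(d₁) = 0.533723,  N(d₂) = 0.214503
V = S₁·e^{−q₁T}·N(d₁) − S₂·e^{−q₂T}·N(d₂) = 24.321746 − 13.316368 = 11.005378
[vanilla: stock B put K=60.08]
σ√T = 0.158·√2.5718 = 0.253382
d₁ = (ln(S/K) + (r+σ²/2)T) / (σ√T) = (ln(62.08/60.08) + (0.0145+0.158²/2)·2.5718) / 0.253382 = (0.032747 + 0.069392) / 0.253382 = 0.403104
d₂ = d₁ − σ√T = 0.403104 − 0.253382 = 0.149722
e^{−rT} = 0.963396
N(−d₁) = 0.343436,  N(−d₂) = 0.440492
price = K·e^{−rT}·N(−d₂) − S·N(−d₁) = 25.496041 − 21.320507 = 4.175533

exchange price = 11.005378
price(stock B put K=60.08) = 4.175533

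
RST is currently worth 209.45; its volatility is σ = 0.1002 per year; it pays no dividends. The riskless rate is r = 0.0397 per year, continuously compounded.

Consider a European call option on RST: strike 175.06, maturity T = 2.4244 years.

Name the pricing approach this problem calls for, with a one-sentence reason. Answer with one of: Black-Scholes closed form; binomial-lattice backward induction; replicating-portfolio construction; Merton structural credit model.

framework: Black-Scholes closed form

Key observation: a European claim on RST (strike 175.06) — a lognormal (GBM) underlying with constant rate and volatility — has an exact closed-form value; no lattice or capital structure is involved.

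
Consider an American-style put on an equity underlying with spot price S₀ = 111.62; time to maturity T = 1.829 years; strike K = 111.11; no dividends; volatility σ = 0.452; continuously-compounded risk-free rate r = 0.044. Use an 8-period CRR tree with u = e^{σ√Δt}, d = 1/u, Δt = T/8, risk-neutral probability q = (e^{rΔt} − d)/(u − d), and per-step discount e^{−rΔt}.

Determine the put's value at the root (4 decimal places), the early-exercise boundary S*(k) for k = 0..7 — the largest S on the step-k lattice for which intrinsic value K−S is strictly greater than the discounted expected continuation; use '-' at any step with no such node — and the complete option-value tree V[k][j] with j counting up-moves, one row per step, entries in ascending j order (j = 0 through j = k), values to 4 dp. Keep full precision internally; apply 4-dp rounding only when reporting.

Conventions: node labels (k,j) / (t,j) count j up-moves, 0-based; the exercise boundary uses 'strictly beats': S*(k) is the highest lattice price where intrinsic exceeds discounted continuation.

price = 22.0409
boundary = - - - 58.3659 47.0217 58.3659 72.4470 89.9251
tree:
22.0409
30.4838 12.9715
40.8370 19.4367 5.9423
52.7441 28.2565 9.8852 1.6131
64.0883 39.5473 16.1017 3.0708 0.0000
73.2276 52.7441 25.4810 5.8458 0.0000 0.0000
80.5905 64.0883 38.6630 11.1284 0.0000 0.0000 0.0000
86.5224 73.2276 52.7441 21.1849 0.0000 0.0000 0.0000 0.0000
91.3013 80.5905 64.0883 38.6630 0.0000 0.0000 0.0000 0.0000 0.0000

Δt=0.22862, u=1.24125, d=0.80564, q=0.46939, disc=e^(-rΔt)=0.98999
k=8 terminal: V=max(K-S,0) → 91.3013 80.5905 64.0883 38.6630 0.0000 0.0000 0.0000 0.0000 0.0000
k=7: j=0 S=24.5876 intr=86.5224 cont=85.4103 V=86.5224[EX]; j=1 S=37.8824 intr=73.2276 cont=72.1155 V=73.2276[EX]; j=2 S=58.3659 intr=52.7441 cont=51.6320 V=52.7441[EX]; j=3 S=89.9251 intr=21.1849 cont=20.3097 V=21.1849[EX]; j=4 S=138.5488 intr=0.0000 cont=0.0000 V=0.0000[hold]; j=5 S=213.4640 intr=0.0000 cont=0.0000 V=0.0000[hold]; j=6 S=328.8868 intr=0.0000 cont=0.0000 V=0.0000[hold]; j=7 S=506.7201 intr=0.0000 cont=0.0000 V=0.0000[hold]  S*(7)=89.9251
k=6: j=0 S=30.5195 intr=80.5905 cont=79.4784 V=80.5905[EX]; j=1 S=47.0217 intr=64.0883 cont=62.9762 V=64.0883[EX]; j=2 S=72.4470 intr=38.6630 cont=37.5509 V=38.6630[EX]; j=3 S=111.6200 intr=0.0000 cont=11.1284 V=11.1284[hold]; j=4 S=171.9744 intr=0.0000 cont=0.0000 V=0.0000[hold]; j=5 S=264.9632 intr=0.0000 cont=0.0000 V=0.0000[hold]; j=6 S=408.2322 intr=0.0000 cont=0.0000 V=0.0000[hold]  S*(6)=72.4470
k=5: j=0 S=37.8824 intr=73.2276 cont=72.1155 V=73.2276[EX]; j=1 S=58.3659 intr=52.7441 cont=51.6320 V=52.7441[EX]; j=2 S=89.9251 intr=21.1849 cont=25.4810 V=25.4810[hold]; j=3 S=138.5488 intr=0.0000 cont=5.8458 V=5.8458[hold]; j=4 S=213.4640 intr=0.0000 cont=0.0000 V=0.0000[hold]; j=5 S=328.8868 intr=0.0000 cont=0.0000 V=0.0000[hold]  S*(5)=58.3659
k=4: j=0 S=47.0217 intr=64.0883 cont=62.9762 V=64.0883[EX]; j=1 S=72.4470 intr=38.6630 cont=39.5473 V=39.5473[hold]; j=2 S=111.6200 intr=0.0000 cont=16.1017 V=16.1017[hold]; j=3 S=171.9744 intr=0.0000 cont=3.0708 V=3.0708[hold]; j=4 S=264.9632 intr=0.0000 cont=0.0000 V=0.0000[hold]  S*(4)=47.0217
k=3: j=0 S=58.3659 intr=52.7441 cont=52.0429 V=52.7441[EX]; j=1 S=89.9251 intr=21.1849 cont=28.2565 V=28.2565[hold]; j=2 S=138.5488 intr=0.0000 cont=9.8852 V=9.8852[hold]; j=3 S=213.4640 intr=0.0000 cont=1.6131 V=1.6131[hold]  S*(3)=58.3659
k=2: j=0 S=72.4470 intr=38.6630 cont=40.8370 V=40.8370[hold]; j=1 S=111.6200 intr=0.0000 cont=19.4367 V=19.4367[hold]; j=2 S=171.9744 intr=0.0000 cont=5.9423 V=5.9423[hold]  S*(2)=-
k=1: j=0 S=89.9251 intr=21.1849 cont=30.4838 V=30.4838[hold]; j=1 S=138.5488 intr=0.0000 cont=12.9715 V=12.9715[hold]  S*(1)=-
k=0: j=0 S=111.6200 intr=0.0000 cont=22.0409 V=22.0409[hold]  S*(0)=-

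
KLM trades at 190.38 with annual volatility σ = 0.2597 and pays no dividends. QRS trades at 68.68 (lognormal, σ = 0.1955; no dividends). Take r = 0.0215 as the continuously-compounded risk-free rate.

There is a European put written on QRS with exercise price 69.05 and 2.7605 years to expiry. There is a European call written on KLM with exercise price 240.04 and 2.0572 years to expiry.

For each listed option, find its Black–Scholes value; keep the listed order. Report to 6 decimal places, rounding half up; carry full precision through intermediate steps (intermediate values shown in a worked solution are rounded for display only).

[QRS put K=69.05]
σ√T = 0.1955·√2.7605 = 0.324818
d₁ = (ln(S/K) + (r+σ²/2)T) / (σ√T) = (ln(68.68/69.05) + (0.0215+0.1955²/2)·2.7605) / 0.324818 = (-0.005373 + 0.112104) / 0.324818 = 0.328588
d₂ = d₁ − σ√T = 0.328588 − 0.324818 = 0.003770
e^{−rT} = 0.942376
N(−d₁) = 0.371234,  N(−d₂) = 0.498496
price = K·e^{−rT}·N(−d₂) − S·N(−d₁) = 32.437683 − 25.496323 = 6.941360
[KLM call K=240.04]
σ√T = 0.2597·√2.0572 = 0.372486
d₁ = (ln(S/K) + (r+σ²/2)T) / (σ√T) = (ln(190.38/240.04) + (0.0215+0.2597²/2)·2.0572) / 0.372486 = (-0.231784 + 0.113603) / 0.372486 = -0.317275
d₂ = d₁ − σ√T = -0.317275 − 0.372486 = -0.689762
e^{−rT} = 0.956734
N(d₁) = 0.375517,  N(d₂) = 0.245172
price = S·N(d₁) − K·e^{−rT}·N(d₂) = 71.490988 − 56.304853 = 15.186135

price(QRS put K=69.05) = 6.941360
price(KLM call K=240.04) = 15.186135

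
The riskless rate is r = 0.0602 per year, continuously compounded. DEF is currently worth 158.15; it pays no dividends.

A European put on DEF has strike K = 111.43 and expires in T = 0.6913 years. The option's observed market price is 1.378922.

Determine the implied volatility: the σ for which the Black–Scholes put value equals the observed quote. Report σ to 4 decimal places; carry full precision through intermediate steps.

sigma = 0.3399

At σ = 0.3399 the Black–Scholes value reproduces the quote:
σ√T = 0.3399·√0.6913 = 0.282608
d₁ = (ln(S/K) + (r+σ²/2)T) / (σ√T) = (ln(158.15/111.43) + (0.0602+0.3399²/2)·0.6913) / 0.282608 = (0.350147 + 0.081550) / 0.282608 = 1.527548
d₂ = d₁ − σ√T = 1.527548 − 0.282608 = 1.244940
e^{−rT} = 0.959238
N(−d₁) = 0.063312,  N(−d₂) = 0.106577
V = K·e^{−rT}·N(−d₂) − S·N(−d₁) = 11.391779 − 10.012857 = 1.378922 (the quoted price), and the Black–Scholes price is strictly increasing in σ, so σ is unique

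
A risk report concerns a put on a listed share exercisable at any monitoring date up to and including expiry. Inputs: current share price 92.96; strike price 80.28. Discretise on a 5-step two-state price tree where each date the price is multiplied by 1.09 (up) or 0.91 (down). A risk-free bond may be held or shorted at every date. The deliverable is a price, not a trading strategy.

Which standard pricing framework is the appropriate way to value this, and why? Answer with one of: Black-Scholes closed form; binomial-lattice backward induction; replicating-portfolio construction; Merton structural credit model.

framework: binomial-lattice backward induction

Key observation: an American put (K = 80.28, S₀ = 92.96) on a 5-date tree has no closed form — the optimal stopping decision is embedded and must be resolved recursively from expiry.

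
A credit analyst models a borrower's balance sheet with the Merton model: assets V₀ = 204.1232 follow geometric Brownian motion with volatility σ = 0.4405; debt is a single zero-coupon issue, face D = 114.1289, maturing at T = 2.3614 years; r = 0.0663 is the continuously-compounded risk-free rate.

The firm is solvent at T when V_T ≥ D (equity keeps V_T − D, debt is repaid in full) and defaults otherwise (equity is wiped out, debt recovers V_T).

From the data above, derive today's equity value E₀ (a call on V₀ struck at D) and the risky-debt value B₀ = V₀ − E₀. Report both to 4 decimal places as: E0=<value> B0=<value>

Work the structural quantities from V₀ = 204.1232 against face 114.1289:
d₁ = [ln(V₀/D) + (r + σ²/2)T] / (σ√T)
   = [ln(204.1232/114.1289) + (0.0663 + 0.5·0.4405²)·2.3614] / (0.4405·√2.3614)
   = [0.581395 + 0.385664] / 0.676910 = 1.428639
d₂ = d₁ − σ√T = 1.428639 − 0.676910 = 0.751729
N(d₁) = 0.923446,  N(d₂) = 0.773893,  e^(−rT) = 0.855080
E₀ = V₀·N(d₁) − D·e^(−rT)·N(d₂)
   = 204.1232·0.923446 − 114.1289·0.855080·0.773893 = 112.973078
B₀ = V₀ − E₀ = 204.1232 − 112.973078 = 91.150122

E0=112.9731 B0=91.1501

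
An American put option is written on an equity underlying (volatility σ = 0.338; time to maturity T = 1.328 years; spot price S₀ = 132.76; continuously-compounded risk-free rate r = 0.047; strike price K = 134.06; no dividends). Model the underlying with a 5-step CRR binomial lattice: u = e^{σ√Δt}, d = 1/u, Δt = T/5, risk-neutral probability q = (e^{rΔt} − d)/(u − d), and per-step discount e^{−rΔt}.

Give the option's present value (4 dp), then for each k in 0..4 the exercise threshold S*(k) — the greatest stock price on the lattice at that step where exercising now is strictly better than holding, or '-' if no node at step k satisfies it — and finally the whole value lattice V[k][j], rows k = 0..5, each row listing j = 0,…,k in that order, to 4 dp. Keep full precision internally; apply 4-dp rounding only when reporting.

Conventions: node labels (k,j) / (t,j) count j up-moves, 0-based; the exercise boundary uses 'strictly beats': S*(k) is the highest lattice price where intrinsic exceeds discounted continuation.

price = 18.4385
boundary = - - 93.7055 78.7252 93.7055
tree:
18.4385
27.8368 9.2218
40.3545 15.6446 2.8369
55.3348 25.7192 5.6595 0.0000
67.9202 40.3545 11.2904 0.0000 0.0000
78.4936 55.3348 22.5237 0.0000 0.0000 0.0000

params: Δt=0.26560 u=1.19029 d=0.84013 q=0.49244 e^(-rΔt)=0.98759
t_5 payoffs: 78.4936 55.3348 22.5237 0.0000 0.0000 0.0000
t_4: node(4,0) S=66.1398 payoff=67.9202 vs cont=66.2571 → 67.9202 [stop]  node(4,1) S=93.7055 payoff=40.3545 vs cont=38.6914 → 40.3545 [stop]  node(4,2) S=132.7600 payoff=1.3000 vs cont=11.2904 → 11.2904 [wait]  node(4,3) S=188.0916 payoff=0.0000 vs cont=0.0000 → 0.0000 [wait]  node(4,4) S=266.4842 payoff=0.0000 vs cont=0.0000 → 0.0000 [wait]  ⇒ S*(4)=93.7055
t_3: node(3,0) S=78.7252 payoff=55.3348 vs cont=53.6717 → 55.3348 [stop]  node(3,1) S=111.5363 payoff=22.5237 vs cont=25.7192 → 25.7192 [wait]  node(3,2) S=158.0223 payoff=0.0000 vs cont=5.6595 → 5.6595 [wait]  node(3,3) S=223.8827 payoff=0.0000 vs cont=0.0000 → 0.0000 [wait]  ⇒ S*(3)=78.7252
t_2: node(2,0) S=93.7055 payoff=40.3545 vs cont=40.2455 → 40.3545 [stop]  node(2,1) S=132.7600 payoff=1.3000 vs cont=15.6446 → 15.6446 [wait]  node(2,2) S=188.0916 payoff=0.0000 vs cont=2.8369 → 2.8369 [wait]  ⇒ S*(2)=93.7055
t_1: node(1,0) S=111.5363 payoff=22.5237 vs cont=27.8368 → 27.8368 [wait]  node(1,1) S=158.0223 payoff=0.0000 vs cont=9.2218 → 9.2218 [wait]  ⇒ S*(1)=-
t_0: node(0,0) S=132.7600 payoff=1.3000 vs cont=18.4385 → 18.4385 [wait]  ⇒ S*(0)=-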